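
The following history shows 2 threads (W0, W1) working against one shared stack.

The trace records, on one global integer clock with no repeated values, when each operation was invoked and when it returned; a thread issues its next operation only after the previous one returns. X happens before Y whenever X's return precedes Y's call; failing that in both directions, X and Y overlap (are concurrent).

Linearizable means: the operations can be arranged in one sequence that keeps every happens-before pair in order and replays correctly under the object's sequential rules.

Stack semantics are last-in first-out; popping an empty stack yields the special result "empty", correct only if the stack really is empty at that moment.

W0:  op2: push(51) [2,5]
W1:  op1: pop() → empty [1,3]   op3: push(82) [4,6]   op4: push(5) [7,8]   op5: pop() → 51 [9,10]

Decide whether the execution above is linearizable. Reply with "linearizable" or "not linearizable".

prefix check: 1..9 passes, 1..10 fails once op5's time-10 response joins
3 orders of the 5 completed stack ops respect real time; none is legal
sample order op1, op2, op3, op4, op5 stalls at step 5 — op5 pop() → 51 has no legal effect
sample order op1, op3, op2, op4, op5 stalls at step 5 — op5 pop() → 51 has no legal effect

not linearizable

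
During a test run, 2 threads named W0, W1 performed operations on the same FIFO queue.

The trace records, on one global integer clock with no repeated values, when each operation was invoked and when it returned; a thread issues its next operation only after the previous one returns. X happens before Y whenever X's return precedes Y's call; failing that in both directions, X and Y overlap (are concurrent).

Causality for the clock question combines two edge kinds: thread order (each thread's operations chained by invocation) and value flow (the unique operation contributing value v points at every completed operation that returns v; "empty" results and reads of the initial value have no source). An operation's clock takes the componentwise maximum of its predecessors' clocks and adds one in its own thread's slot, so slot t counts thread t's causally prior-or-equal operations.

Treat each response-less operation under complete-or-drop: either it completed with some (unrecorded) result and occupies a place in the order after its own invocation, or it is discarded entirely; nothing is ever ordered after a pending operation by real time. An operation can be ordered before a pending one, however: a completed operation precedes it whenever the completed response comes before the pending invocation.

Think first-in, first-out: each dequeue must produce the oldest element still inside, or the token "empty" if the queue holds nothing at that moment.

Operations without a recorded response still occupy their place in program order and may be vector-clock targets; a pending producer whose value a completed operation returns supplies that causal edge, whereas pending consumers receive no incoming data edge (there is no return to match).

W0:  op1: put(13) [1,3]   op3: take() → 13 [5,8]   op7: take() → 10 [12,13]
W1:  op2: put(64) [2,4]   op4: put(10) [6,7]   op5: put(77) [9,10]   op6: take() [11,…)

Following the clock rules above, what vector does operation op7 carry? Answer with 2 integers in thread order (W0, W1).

op2, invoked 2, has no incoming edges; only W1's bump applies → (0, 1)
op1, invoked 1, has no incoming edges; only W0's bump applies → (1, 0)
VC(op4, invoked at 6): max of VC(op2)=(0, 1), then +1 on thread W1 → (0, 2)
VC(op3, invoked at 5): max of VC(op1)=(1, 0), then +1 on thread W0 → (2, 0)
VC(op5, invoked at 9): max of VC(op4)=(0, 2), then +1 on thread W1 → (0, 3)
VC(op6, invoked at 11): max of VC(op5)=(0, 3), then +1 on thread W1 → (0, 4)
VC(op7, invoked at 12): max of VC(op3)=(2, 0), VC(op4)=(0, 2), then +1 on thread W0 → (3, 2)
target: VC(op7) = (3, 2)

(3, 2)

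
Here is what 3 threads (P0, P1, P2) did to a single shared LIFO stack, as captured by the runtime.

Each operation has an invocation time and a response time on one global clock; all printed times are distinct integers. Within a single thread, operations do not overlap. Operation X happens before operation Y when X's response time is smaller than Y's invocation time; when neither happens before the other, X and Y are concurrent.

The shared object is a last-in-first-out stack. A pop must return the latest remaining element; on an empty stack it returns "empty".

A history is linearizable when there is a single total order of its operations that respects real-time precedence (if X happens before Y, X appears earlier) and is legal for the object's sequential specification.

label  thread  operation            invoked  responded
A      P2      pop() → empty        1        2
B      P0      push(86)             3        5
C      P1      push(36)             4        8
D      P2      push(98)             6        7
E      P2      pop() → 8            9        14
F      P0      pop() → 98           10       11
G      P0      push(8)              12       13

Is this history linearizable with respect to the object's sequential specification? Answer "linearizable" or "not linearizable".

a witness: A, B, C, D, F, G, E
after step 1 (A pop() → empty): stack <>
after step 2 (B push(86)): stack <86>
after step 3 (C push(36)): stack <86,36>
after step 4 (D push(98)): stack <86,36,98>
after step 5 (F pop() → 98): stack <86,36>
after step 6 (G push(8)): stack <86,36,8>
after step 7 (E pop() → 8): stack <86,36>

linearizable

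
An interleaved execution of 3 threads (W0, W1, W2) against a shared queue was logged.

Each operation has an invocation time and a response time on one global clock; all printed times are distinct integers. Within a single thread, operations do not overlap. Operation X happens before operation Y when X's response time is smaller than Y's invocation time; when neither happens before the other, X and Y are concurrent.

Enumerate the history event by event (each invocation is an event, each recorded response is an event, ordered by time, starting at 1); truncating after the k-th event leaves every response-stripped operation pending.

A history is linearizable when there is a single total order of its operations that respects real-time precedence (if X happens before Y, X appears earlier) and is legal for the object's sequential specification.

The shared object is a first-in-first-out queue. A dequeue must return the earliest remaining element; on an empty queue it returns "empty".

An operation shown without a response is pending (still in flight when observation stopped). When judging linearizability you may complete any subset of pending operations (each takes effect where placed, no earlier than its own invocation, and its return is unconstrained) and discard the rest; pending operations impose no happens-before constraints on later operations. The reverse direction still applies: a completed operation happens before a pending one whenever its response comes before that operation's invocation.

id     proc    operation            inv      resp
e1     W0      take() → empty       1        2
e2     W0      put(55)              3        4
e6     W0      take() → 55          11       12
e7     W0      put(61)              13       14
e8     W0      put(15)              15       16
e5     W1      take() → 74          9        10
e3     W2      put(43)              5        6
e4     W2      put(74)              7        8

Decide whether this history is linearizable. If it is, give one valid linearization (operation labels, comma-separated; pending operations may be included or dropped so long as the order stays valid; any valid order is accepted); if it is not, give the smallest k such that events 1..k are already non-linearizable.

not linearizable — minimal violating prefix: 10 events

through event 9 a valid linearization exists; event 10 (e5 responding at time 10) ends that
exhaustive check: the 5 completed queue ops admit one real-time order; illegal
take e1, e2, e3, e4, e5: step 5 already fails, because e5 take() → 74 cannot occur there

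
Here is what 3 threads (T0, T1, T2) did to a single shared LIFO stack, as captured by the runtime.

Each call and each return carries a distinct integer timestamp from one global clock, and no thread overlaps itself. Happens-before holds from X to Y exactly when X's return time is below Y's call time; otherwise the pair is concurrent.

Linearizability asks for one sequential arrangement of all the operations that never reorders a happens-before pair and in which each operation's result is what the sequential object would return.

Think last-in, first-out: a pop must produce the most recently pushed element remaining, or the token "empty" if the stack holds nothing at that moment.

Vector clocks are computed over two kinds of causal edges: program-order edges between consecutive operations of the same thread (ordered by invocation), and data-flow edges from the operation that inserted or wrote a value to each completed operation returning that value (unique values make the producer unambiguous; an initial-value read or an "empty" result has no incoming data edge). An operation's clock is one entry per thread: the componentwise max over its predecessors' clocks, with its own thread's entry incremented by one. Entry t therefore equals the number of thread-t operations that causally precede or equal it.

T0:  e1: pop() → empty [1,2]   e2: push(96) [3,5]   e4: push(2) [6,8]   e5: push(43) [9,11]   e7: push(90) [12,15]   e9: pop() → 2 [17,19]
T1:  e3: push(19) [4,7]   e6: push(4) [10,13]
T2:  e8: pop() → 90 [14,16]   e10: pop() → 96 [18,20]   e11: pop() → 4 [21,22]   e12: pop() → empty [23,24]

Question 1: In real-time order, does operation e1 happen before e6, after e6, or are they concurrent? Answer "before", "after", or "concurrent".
Answer: before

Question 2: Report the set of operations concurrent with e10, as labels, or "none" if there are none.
Answer: e9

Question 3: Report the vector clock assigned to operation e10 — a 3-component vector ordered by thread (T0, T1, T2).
Answer: (5, 0, 2)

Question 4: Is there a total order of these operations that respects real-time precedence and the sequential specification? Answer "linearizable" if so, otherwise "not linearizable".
events 1..18 are fine; event 19 — the response of e9 at time 19 — makes the prefix non-linearizable
9 completed operations, 15 real-time-consistent orders — every LIFO stack replay fails
no completion choice of the 1 pending operation (e10) rescues it — every subset was tried
for example e1, e2, e3, e4, e5, e6, e7, e8, e9 (pending dropped) fails at step 9: e9 pop() → 2 is not legal there
for example e1, e2, e3, e4, e5, e6, e8, e7, e9 (pending dropped) fails at step 7: e8 pop() → 90 is not legal there

not linearizable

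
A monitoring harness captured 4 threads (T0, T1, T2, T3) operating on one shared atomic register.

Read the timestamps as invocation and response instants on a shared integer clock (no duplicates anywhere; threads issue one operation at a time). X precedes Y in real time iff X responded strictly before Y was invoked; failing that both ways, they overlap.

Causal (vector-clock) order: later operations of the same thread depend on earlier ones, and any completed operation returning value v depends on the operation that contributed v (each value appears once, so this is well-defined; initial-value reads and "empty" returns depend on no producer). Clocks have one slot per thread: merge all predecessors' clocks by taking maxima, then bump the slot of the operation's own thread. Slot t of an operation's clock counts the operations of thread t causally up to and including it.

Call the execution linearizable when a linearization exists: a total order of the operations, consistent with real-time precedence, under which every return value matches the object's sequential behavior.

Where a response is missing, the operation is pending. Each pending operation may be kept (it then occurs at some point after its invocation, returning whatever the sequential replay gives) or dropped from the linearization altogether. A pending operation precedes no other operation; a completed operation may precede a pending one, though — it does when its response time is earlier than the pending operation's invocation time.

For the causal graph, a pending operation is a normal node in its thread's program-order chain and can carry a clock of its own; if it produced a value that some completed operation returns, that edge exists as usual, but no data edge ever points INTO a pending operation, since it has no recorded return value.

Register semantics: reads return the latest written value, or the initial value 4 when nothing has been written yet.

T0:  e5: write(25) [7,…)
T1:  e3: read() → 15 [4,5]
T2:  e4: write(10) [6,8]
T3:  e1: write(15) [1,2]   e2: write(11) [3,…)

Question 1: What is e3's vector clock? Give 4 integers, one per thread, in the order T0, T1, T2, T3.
e1 (invocation 1): nothing precedes it; T3's component alone gives (0, 0, 0, 1)
e4 (invocation 6): nothing precedes it; T2's component alone gives (0, 0, 1, 0)
e5 (invocation 7): nothing precedes it; T0's component alone gives (1, 0, 0, 0)
e2 (invocation 3): componentwise max over VC(e1)=(0, 0, 0, 1), +1 at T3, giving (0, 0, 0, 2)
e3 (invocation 4): componentwise max over VC(e1)=(0, 0, 0, 1), +1 at T1, giving (0, 1, 0, 1)
target: VC(e3) = (0, 1, 0, 1)

(0, 1, 0, 1)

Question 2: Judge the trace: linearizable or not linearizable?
one valid linearization: e1, e3, e2, e4
after step 1 (e1 write(15)): value 15
after step 2 (e3 read() → 15): value 15
after step 3 (e2 write(11) (pending, included)): value 11
after step 4 (e4 write(10)): value 10

linearizable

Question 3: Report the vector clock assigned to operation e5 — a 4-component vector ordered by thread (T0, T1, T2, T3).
e1, invoked 1, has no incoming edges; only T3's bump applies → (0, 0, 0, 1)
e4, invoked 6, has no incoming edges; only T2's bump applies → (0, 0, 1, 0)
e5, invoked 7, has no incoming edges; only T0's bump applies → (1, 0, 0, 0)
VC(e2, invoked at 3): max of VC(e1)=(0, 0, 0, 1), then +1 on thread T3 → (0, 0, 0, 2)
VC(e3, invoked at 4): max of VC(e1)=(0, 0, 0, 1), then +1 on thread T1 → (0, 1, 0, 1)
target: VC(e5) = (1, 0, 0, 0)

(1, 0, 0, 0)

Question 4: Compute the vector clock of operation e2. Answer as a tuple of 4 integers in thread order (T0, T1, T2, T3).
root op e1, invoked 1: fresh clock plus T3's own tick → (0, 0, 0, 1)
root op e4, invoked 6: fresh clock plus T2's own tick → (0, 0, 1, 0)
root op e5, invoked 7: fresh clock plus T0's own tick → (1, 0, 0, 0)
e2, invoked 3, takes VC(e1)=(0, 0, 0, 1) under max, adds 1 for T3 → (0, 0, 0, 2)
e3, invoked 4, takes VC(e1)=(0, 0, 0, 1) under max, adds 1 for T1 → (0, 1, 0, 1)
target: VC(e2) = (0, 0, 0, 2)

(0, 0, 0, 2)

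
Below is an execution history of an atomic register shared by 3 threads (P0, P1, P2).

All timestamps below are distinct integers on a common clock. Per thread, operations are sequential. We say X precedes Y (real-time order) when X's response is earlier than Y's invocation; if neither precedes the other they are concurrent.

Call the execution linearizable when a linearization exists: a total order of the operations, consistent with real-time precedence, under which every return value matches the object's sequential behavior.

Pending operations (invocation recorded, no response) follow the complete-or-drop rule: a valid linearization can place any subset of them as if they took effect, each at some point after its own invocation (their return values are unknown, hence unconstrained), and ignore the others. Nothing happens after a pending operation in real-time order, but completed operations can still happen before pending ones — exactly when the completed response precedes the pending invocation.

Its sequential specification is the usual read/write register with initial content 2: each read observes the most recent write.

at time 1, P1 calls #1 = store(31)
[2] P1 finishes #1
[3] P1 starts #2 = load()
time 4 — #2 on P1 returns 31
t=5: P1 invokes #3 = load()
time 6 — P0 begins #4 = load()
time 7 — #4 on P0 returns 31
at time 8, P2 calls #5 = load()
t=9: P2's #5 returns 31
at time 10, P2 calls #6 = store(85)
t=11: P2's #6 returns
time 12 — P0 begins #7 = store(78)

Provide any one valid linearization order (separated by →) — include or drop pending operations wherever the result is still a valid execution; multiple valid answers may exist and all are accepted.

#1 → #2 → #3 → #4 → #5 → #6

after step 1 (#1 store(31)): value 31
after step 2 (#2 load() → 31): value 31
after step 3 (#3 load() (pending, included)): value 31
after step 4 (#4 load() → 31): value 31
after step 5 (#5 load() → 31): value 31
after step 6 (#6 store(85)): value 85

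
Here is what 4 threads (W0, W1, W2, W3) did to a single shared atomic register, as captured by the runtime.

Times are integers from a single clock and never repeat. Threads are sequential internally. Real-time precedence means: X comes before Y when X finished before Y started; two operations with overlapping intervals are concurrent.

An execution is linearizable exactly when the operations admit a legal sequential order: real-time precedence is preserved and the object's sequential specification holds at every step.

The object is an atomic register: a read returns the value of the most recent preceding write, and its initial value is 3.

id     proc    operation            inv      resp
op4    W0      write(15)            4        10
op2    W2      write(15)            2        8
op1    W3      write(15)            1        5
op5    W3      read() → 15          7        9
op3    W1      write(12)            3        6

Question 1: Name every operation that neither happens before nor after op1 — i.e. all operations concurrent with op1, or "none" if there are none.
concurrent with op1 ([1,5]): every op whose interval crosses 1..5
op2 [2,8]: concurrent
op3 [3,6]: concurrent
op4 [4,10]: concurrent
op5 [7,9]: after

op2, op3, op4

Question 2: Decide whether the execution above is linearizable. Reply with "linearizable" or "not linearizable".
witness order: op1, op2, op3, op4, op5
step 1: op1 write(15) — value 15
step 2: op2 write(15) — value 15
step 3: op3 write(12) — value 12
step 4: op4 write(15) — value 15
step 5: op5 read() → 15 — value 15

linearizable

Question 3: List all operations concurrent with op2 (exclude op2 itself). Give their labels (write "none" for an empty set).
op2 spans [2,8]: anything still running between times 2 and 8 counts as concurrent
op1 [1,5]: concurrent
op3 [3,6]: concurrent
op4 [4,10]: concurrent
op5 [7,9]: concurrent

op1, op3, op4, op5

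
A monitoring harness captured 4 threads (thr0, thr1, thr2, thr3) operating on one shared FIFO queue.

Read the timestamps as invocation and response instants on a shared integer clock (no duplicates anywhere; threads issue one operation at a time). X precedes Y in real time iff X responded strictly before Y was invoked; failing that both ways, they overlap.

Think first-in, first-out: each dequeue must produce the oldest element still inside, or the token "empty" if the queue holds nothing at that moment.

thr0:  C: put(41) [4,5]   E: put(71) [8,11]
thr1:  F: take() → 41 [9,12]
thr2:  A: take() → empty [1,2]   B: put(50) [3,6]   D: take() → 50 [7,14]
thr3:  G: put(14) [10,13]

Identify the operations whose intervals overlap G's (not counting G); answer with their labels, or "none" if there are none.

G runs from 10 to 13; window-overlapping ops are concurrent
A [1,2]: before
B [3,6]: before
C [4,5]: before
D [7,14]: concurrent
E [8,11]: concurrent
F [9,12]: concurrent

D, E, F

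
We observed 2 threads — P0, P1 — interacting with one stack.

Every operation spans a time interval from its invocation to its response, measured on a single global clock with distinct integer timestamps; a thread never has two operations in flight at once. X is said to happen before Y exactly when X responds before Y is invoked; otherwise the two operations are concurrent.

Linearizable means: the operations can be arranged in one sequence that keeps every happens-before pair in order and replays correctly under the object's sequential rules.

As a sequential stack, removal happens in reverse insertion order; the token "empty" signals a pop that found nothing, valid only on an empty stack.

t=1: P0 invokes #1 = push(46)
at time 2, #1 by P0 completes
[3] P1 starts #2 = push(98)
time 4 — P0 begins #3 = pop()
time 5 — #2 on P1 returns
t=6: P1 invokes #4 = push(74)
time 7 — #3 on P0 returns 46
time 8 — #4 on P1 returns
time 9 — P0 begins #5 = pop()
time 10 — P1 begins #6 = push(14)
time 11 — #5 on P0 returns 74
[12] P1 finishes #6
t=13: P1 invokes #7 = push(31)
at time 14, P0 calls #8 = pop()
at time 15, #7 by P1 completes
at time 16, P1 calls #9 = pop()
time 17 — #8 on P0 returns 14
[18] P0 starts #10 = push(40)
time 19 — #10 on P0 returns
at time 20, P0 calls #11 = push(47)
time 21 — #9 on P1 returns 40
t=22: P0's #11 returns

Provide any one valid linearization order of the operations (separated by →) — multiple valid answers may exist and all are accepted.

#1 → #3 → #2 → #4 → #5 → #6 → #8 → #7 → #10 → #9 → #11

1. #1 push(46), leaving stack <46>
2. #3 pop() → 46, leaving stack <>
3. #2 push(98), leaving stack <98>
4. #4 push(74), leaving stack <98,74>
5. #5 pop() → 74, leaving stack <98>
6. #6 push(14), leaving stack <98,14>
7. #8 pop() → 14, leaving stack <98>
8. #7 push(31), leaving stack <98,31>
9. #10 push(40), leaving stack <98,31,40>
10. #9 pop() → 40, leaving stack <98,31>
11. #11 push(47), leaving stack <98,31,47>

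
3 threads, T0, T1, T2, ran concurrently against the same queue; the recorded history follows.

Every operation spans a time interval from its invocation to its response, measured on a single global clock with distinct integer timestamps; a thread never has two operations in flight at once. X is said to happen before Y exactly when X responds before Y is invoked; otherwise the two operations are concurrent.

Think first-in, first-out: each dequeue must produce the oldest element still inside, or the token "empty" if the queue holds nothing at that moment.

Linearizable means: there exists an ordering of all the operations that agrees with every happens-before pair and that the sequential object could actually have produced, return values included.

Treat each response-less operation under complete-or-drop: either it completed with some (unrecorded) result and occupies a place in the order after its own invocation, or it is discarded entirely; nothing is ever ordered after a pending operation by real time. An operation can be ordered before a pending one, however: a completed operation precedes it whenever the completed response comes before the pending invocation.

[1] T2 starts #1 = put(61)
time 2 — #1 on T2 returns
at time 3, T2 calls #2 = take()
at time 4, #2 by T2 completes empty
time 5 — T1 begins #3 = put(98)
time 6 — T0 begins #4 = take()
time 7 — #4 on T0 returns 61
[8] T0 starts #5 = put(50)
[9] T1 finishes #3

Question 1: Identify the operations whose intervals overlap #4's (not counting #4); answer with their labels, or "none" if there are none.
overlap test against #4 [6,7]: concurrent iff the interval meets 6..7
#1 [1,2]: before
#2 [3,4]: before
#3 [5,9]: concurrent
#5 [8,…): after

#3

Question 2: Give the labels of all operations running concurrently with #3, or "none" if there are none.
#3 spans [5,9]; an op avoiding the whole window 5..9 is ordered, any other is concurrent
#1 [1,2]: before
#2 [3,4]: before
#4 [6,7]: concurrent
#5 [8,…): concurrent

#4, #5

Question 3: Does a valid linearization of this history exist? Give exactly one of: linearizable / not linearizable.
events 1..3 are fine; event 4 — the response of #2 at time 4 — makes the prefix non-linearizable
exactly one order of the 2 completed ops respects real time; the queue replay fails
take #1, #2: step 2 already fails, because #2 take() → empty cannot occur there

not linearizable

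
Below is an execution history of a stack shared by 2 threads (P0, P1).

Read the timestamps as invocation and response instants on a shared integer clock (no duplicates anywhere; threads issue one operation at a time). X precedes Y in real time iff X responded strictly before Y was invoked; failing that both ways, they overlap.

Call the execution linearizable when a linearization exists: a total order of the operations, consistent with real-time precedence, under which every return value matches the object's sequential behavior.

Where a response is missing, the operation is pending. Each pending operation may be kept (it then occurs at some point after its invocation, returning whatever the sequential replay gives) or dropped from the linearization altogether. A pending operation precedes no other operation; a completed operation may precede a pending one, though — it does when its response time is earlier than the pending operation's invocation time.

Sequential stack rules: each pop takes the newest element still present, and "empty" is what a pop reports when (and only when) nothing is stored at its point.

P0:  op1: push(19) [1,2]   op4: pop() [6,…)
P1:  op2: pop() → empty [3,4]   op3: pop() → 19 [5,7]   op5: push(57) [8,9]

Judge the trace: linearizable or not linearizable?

prefix check: 1..3 passes, 1..4 fails once op2's time-4 response joins
one real-time candidate order over the 2 completed operations — the stack replay rejects it
one such order, op1, op2, breaks at step 2 where op2 pop() → empty is illegal

not linearizable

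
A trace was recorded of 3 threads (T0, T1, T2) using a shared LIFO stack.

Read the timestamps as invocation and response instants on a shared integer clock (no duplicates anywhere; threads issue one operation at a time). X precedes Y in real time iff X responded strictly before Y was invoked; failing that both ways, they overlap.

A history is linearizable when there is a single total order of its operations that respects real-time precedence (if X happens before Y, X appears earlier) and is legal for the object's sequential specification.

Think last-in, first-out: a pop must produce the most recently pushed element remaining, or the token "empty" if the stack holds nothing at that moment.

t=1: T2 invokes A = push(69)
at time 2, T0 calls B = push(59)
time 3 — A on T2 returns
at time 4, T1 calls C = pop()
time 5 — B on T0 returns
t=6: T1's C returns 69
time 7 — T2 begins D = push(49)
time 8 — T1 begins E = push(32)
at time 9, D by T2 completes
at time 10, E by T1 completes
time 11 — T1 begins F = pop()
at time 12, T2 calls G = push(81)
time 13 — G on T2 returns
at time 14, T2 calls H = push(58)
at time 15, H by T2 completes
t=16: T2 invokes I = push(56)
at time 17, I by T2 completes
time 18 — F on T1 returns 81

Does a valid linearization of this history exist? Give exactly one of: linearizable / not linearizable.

linearizable

one valid linearization: A, C, B, D, E, G, F, H, I
step 1: A push(69) — stack <69>
step 2: C pop() → 69 — stack <>
step 3: B push(59) — stack <59>
step 4: D push(49) — stack <59,49>
step 5: E push(32) — stack <59,49,32>
step 6: G push(81) — stack <59,49,32,81>
step 7: F pop() → 81 — stack <59,49,32>
step 8: H push(58) — stack <59,49,32,58>
step 9: I push(56) — stack <59,49,32,58,56>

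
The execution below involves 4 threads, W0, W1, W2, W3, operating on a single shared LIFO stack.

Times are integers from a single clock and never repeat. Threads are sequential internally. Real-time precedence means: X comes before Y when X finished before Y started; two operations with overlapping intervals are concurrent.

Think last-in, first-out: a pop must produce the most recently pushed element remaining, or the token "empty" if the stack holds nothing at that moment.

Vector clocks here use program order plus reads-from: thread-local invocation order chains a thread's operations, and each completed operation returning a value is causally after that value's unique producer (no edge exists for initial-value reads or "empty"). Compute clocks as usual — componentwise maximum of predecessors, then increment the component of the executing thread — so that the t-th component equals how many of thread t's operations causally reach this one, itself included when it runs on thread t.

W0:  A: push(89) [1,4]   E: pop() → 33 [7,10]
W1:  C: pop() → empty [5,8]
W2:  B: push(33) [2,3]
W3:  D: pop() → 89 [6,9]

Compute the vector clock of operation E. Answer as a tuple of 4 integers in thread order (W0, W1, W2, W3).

(2, 0, 1, 0)

B (invocation 2): nothing precedes it; W2's component alone gives (0, 0, 1, 0)
C (invocation 5): nothing precedes it; W1's component alone gives (0, 1, 0, 0)
A (invocation 1): nothing precedes it; W0's component alone gives (1, 0, 0, 0)
invoked at 6, D merges VC(A)=(1, 0, 0, 0) and bumps W3's slot → (1, 0, 0, 1)
invoked at 7, E merges VC(A)=(1, 0, 0, 0), VC(B)=(0, 0, 1, 0) and bumps W0's slot → (2, 0, 1, 0)
target: VC(E) = (2, 0, 1, 0)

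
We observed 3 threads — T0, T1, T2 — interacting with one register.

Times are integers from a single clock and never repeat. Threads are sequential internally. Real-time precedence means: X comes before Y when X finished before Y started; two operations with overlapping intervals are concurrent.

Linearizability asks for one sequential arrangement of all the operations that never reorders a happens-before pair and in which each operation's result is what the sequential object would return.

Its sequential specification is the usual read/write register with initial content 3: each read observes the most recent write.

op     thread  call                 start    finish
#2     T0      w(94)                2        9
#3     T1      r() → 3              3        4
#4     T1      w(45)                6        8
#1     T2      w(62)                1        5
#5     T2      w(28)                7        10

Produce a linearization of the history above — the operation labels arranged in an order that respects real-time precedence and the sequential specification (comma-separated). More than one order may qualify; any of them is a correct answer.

step 1: #3 r() → 3 — value 3
step 2: #1 w(62) — value 62
step 3: #2 w(94) — value 94
step 4: #4 w(45) — value 45
step 5: #5 w(28) — value 28

#3, #1, #2, #4, #5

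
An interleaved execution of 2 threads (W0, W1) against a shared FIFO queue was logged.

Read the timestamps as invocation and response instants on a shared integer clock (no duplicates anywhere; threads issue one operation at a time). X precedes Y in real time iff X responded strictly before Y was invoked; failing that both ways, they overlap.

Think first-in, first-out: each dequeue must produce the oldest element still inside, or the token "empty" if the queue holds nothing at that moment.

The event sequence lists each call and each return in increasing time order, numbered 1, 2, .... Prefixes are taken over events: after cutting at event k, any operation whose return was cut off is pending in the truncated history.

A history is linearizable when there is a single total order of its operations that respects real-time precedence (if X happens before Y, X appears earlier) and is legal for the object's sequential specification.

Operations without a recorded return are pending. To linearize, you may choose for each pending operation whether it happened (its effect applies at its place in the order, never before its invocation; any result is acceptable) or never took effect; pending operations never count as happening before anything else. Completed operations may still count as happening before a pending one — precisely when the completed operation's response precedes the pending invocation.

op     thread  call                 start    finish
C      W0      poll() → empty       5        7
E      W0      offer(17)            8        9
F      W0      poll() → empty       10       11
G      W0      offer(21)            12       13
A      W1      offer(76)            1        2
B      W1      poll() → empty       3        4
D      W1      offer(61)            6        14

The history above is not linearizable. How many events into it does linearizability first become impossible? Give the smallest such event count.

4

events 1..3 are linearizable; a witness order is A:
step 1: A offer(76) — queue <76>
event 4 — B's response, time 4 — after it, nothing linearizes
sample order A, B stalls at step 2 — B poll() → empty has no legal effect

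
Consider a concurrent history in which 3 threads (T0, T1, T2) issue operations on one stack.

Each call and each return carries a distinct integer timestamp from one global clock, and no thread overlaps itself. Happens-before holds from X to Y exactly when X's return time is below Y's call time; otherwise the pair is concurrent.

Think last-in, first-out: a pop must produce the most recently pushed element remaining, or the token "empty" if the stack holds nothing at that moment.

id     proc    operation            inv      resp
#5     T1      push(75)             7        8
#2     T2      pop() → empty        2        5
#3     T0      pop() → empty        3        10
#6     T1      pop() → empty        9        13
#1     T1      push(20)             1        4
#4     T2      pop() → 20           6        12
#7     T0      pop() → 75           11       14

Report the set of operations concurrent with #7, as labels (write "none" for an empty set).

#4, #6

concurrent with #7 ([11,14]): every op whose interval crosses 11..14
#1 [1,4]: before
#2 [2,5]: before
#3 [3,10]: before
#4 [6,12]: concurrent
#5 [7,8]: before
#6 [9,13]: concurrent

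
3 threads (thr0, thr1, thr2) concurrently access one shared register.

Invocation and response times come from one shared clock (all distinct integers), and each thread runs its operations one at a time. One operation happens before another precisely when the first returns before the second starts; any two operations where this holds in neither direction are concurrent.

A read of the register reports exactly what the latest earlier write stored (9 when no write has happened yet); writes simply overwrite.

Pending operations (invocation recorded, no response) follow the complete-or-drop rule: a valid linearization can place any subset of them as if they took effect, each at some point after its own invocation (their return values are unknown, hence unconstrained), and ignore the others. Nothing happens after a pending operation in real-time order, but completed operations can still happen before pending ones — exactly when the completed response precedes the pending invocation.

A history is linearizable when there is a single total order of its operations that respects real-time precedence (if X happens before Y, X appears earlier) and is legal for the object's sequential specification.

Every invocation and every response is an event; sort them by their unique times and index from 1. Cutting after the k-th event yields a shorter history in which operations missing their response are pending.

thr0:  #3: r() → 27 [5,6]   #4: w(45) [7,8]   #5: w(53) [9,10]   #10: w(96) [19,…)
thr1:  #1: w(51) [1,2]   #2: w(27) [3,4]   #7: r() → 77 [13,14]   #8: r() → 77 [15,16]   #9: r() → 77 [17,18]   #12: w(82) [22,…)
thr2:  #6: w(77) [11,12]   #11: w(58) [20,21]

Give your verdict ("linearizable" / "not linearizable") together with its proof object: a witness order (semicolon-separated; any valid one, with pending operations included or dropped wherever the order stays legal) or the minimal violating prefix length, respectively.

1. #1 w(51), leaving value 51
2. #2 w(27), leaving value 27
3. #3 r() → 27, leaving value 27
4. #4 w(45), leaving value 45
5. #5 w(53), leaving value 53
6. #6 w(77), leaving value 77
7. #7 r() → 77, leaving value 77
8. #8 r() → 77, leaving value 77
9. #9 r() → 77, leaving value 77
10. #10 w(96) (pending, included), leaving value 96
11. #11 w(58), leaving value 58

linearizable — witness: #1; #2; #3; #4; #5; #6; #7; #8; #9; #10; #11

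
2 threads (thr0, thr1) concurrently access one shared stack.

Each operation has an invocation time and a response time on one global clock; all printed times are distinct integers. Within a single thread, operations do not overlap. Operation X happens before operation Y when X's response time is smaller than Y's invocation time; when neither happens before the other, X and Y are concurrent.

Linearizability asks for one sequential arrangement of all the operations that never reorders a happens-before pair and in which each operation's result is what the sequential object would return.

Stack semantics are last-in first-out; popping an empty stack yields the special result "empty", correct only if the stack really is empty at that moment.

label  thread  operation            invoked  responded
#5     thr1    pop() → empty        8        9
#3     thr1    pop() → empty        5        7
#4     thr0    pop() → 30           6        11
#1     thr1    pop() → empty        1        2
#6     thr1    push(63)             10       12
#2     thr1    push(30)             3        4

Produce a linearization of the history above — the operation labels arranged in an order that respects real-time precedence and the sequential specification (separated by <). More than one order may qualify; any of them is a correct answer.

#1 < #2 < #4 < #3 < #5 < #6

1. #1 pop() → empty, leaving stack <>
2. #2 push(30), leaving stack <30>
3. #4 pop() → 30, leaving stack <>
4. #3 pop() → empty, leaving stack <>
5. #5 pop() → empty, leaving stack <>
6. #6 push(63), leaving stack <63>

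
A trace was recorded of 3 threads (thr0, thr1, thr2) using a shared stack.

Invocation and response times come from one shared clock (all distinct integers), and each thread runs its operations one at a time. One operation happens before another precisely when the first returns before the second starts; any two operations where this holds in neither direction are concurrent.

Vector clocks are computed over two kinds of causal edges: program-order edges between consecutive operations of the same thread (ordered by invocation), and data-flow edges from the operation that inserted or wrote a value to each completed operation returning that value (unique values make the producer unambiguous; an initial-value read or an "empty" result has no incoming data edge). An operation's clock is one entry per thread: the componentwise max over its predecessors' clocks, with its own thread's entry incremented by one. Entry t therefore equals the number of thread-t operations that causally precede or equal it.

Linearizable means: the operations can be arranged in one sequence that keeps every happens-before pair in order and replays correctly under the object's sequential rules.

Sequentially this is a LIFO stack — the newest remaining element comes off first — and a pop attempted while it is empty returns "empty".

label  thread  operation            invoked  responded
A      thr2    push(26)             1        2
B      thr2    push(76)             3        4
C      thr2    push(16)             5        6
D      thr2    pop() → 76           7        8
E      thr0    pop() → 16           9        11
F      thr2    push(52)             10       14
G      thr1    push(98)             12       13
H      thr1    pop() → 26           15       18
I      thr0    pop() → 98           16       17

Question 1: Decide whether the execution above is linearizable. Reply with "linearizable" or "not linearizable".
not linearizable

through event 7 a valid linearization exists; event 8 (D responding at time 8) ends that
a single order respects real time; the 4 completed stack operations fail replay along it
take A, B, C, D: step 4 already fails, because D pop() → 76 cannot occur there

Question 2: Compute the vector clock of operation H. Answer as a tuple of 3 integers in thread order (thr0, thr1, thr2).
(0, 2, 1)

VC(A, invoked at 1): no causal predecessors; +1 on thr2 → (0, 0, 1)
VC(G, invoked at 12): no causal predecessors; +1 on thr1 → (0, 1, 0)
B (invocation 3): componentwise max over VC(A)=(0, 0, 1), +1 at thr2, giving (0, 0, 2)
C (invocation 5): componentwise max over VC(B)=(0, 0, 2), +1 at thr2, giving (0, 0, 3)
H (invocation 15): componentwise max over VC(A)=(0, 0, 1), VC(G)=(0, 1, 0), +1 at thr1, giving (0, 2, 1)
D (invocation 7): componentwise max over VC(B)=(0, 0, 2), VC(C)=(0, 0, 3), +1 at thr2, giving (0, 0, 4)
E (invocation 9): componentwise max over VC(C)=(0, 0, 3), +1 at thr0, giving (1, 0, 3)
F (invocation 10): componentwise max over VC(D)=(0, 0, 4), +1 at thr2, giving (0, 0, 5)
I (invocation 16): componentwise max over VC(E)=(1, 0, 3), VC(G)=(0, 1, 0), +1 at thr0, giving (2, 1, 3)
target: VC(H) = (0, 2, 1)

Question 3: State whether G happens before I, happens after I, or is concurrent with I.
before

G spans [12,13], I spans [16,17]
resp(G)=13 < inv(I)=16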